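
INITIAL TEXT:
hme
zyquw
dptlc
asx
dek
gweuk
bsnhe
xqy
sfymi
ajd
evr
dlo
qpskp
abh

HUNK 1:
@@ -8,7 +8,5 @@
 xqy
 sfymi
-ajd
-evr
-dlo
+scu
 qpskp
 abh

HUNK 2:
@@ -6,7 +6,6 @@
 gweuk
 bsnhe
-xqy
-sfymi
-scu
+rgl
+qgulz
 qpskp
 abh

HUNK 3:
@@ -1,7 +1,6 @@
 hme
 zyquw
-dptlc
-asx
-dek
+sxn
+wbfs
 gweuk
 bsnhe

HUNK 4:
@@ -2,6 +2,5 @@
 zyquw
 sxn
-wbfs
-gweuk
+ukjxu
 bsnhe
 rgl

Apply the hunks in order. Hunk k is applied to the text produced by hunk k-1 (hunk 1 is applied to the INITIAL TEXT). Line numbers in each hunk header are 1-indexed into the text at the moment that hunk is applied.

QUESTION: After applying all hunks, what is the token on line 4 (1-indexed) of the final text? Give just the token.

Hunk 1: at line 8 remove [ajd,evr,dlo] add [scu] -> 12 lines: hme zyquw dptlc asx dek gweuk bsnhe xqy sfymi scu qpskp abh
Hunk 2: at line 6 remove [xqy,sfymi,scu] add [rgl,qgulz] -> 11 lines: hme zyquw dptlc asx dek gweuk bsnhe rgl qgulz qpskp abh
Hunk 3: at line 1 remove [dptlc,asx,dek] add [sxn,wbfs] -> 10 lines: hme zyquw sxn wbfs gweuk bsnhe rgl qgulz qpskp abh
Hunk 4: at line 2 remove [wbfs,gweuk] add [ukjxu] -> 9 lines: hme zyquw sxn ukjxu bsnhe rgl qgulz qpskp abh
Final line 4: ukjxu

Answer: ukjxu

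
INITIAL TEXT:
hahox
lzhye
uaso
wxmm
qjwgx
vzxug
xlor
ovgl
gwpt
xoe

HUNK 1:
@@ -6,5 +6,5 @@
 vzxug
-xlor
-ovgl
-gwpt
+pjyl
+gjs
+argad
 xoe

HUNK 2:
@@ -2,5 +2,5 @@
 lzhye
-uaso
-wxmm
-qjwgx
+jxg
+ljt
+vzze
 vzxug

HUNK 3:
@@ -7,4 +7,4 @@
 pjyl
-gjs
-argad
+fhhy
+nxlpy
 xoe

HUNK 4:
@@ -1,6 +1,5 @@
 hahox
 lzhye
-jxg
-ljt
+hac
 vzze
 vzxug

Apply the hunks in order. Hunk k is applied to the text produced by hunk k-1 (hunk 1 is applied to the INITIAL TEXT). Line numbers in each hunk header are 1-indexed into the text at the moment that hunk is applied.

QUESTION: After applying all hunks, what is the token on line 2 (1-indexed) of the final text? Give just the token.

Hunk 1: at line 6 remove [xlor,ovgl,gwpt] add [pjyl,gjs,argad] -> 10 lines: hahox lzhye uaso wxmm qjwgx vzxug pjyl gjs argad xoe
Hunk 2: at line 2 remove [uaso,wxmm,qjwgx] add [jxg,ljt,vzze] -> 10 lines: hahox lzhye jxg ljt vzze vzxug pjyl gjs argad xoe
Hunk 3: at line 7 remove [gjs,argad] add [fhhy,nxlpy] -> 10 lines: hahox lzhye jxg ljt vzze vzxug pjyl fhhy nxlpy xoe
Hunk 4: at line 1 remove [jxg,ljt] add [hac] -> 9 lines: hahox lzhye hac vzze vzxug pjyl fhhy nxlpy xoe
Final line 2: lzhye

Answer: lzhye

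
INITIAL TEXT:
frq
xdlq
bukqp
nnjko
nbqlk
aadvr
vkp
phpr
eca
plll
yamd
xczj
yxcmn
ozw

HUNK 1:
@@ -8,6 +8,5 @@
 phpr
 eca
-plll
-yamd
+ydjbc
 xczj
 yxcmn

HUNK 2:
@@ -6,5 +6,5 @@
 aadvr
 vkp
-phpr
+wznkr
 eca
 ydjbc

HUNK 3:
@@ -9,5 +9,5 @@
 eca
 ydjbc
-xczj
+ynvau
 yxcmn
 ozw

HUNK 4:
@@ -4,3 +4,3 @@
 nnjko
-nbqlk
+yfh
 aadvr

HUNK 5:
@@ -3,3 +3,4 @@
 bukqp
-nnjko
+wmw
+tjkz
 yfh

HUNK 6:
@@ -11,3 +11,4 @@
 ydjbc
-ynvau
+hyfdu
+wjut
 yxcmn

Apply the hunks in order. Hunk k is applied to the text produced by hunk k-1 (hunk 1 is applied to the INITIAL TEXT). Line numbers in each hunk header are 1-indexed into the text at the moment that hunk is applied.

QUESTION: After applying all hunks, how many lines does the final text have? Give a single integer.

Answer: 15

Derivation:
Hunk 1: at line 8 remove [plll,yamd] add [ydjbc] -> 13 lines: frq xdlq bukqp nnjko nbqlk aadvr vkp phpr eca ydjbc xczj yxcmn ozw
Hunk 2: at line 6 remove [phpr] add [wznkr] -> 13 lines: frq xdlq bukqp nnjko nbqlk aadvr vkp wznkr eca ydjbc xczj yxcmn ozw
Hunk 3: at line 9 remove [xczj] add [ynvau] -> 13 lines: frq xdlq bukqp nnjko nbqlk aadvr vkp wznkr eca ydjbc ynvau yxcmn ozw
Hunk 4: at line 4 remove [nbqlk] add [yfh] -> 13 lines: frq xdlq bukqp nnjko yfh aadvr vkp wznkr eca ydjbc ynvau yxcmn ozw
Hunk 5: at line 3 remove [nnjko] add [wmw,tjkz] -> 14 lines: frq xdlq bukqp wmw tjkz yfh aadvr vkp wznkr eca ydjbc ynvau yxcmn ozw
Hunk 6: at line 11 remove [ynvau] add [hyfdu,wjut] -> 15 lines: frq xdlq bukqp wmw tjkz yfh aadvr vkp wznkr eca ydjbc hyfdu wjut yxcmn ozw
Final line count: 15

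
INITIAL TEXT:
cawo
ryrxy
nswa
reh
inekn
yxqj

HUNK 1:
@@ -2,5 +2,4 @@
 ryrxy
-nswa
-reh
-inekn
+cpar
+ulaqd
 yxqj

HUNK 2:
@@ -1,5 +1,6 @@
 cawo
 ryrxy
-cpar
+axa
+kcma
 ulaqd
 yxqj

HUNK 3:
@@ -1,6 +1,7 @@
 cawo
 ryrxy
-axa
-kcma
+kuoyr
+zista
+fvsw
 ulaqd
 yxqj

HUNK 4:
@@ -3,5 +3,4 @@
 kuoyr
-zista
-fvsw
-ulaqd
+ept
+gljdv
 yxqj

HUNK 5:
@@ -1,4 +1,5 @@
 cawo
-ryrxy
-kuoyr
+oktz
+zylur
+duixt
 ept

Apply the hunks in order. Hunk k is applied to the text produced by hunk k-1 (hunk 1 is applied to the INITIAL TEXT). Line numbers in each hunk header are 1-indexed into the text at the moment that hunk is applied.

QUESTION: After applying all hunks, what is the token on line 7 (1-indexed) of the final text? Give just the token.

Hunk 1: at line 2 remove [nswa,reh,inekn] add [cpar,ulaqd] -> 5 lines: cawo ryrxy cpar ulaqd yxqj
Hunk 2: at line 1 remove [cpar] add [axa,kcma] -> 6 lines: cawo ryrxy axa kcma ulaqd yxqj
Hunk 3: at line 1 remove [axa,kcma] add [kuoyr,zista,fvsw] -> 7 lines: cawo ryrxy kuoyr zista fvsw ulaqd yxqj
Hunk 4: at line 3 remove [zista,fvsw,ulaqd] add [ept,gljdv] -> 6 lines: cawo ryrxy kuoyr ept gljdv yxqj
Hunk 5: at line 1 remove [ryrxy,kuoyr] add [oktz,zylur,duixt] -> 7 lines: cawo oktz zylur duixt ept gljdv yxqj
Final line 7: yxqj

Answer: yxqj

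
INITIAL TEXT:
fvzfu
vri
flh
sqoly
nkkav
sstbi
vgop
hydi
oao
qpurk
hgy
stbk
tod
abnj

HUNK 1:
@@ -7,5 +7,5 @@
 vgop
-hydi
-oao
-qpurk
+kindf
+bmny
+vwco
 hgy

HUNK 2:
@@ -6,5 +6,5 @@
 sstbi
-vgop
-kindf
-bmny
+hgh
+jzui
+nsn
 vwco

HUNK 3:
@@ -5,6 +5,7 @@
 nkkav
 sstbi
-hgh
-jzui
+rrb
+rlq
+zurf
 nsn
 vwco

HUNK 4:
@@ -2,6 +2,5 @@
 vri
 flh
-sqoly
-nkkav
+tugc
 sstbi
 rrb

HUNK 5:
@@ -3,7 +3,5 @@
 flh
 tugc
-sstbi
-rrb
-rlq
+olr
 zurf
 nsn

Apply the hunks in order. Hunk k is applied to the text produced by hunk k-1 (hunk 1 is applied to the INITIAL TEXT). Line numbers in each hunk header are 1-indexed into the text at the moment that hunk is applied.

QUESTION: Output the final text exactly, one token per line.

Answer: fvzfu
vri
flh
tugc
olr
zurf
nsn
vwco
hgy
stbk
tod
abnj

Derivation:
Hunk 1: at line 7 remove [hydi,oao,qpurk] add [kindf,bmny,vwco] -> 14 lines: fvzfu vri flh sqoly nkkav sstbi vgop kindf bmny vwco hgy stbk tod abnj
Hunk 2: at line 6 remove [vgop,kindf,bmny] add [hgh,jzui,nsn] -> 14 lines: fvzfu vri flh sqoly nkkav sstbi hgh jzui nsn vwco hgy stbk tod abnj
Hunk 3: at line 5 remove [hgh,jzui] add [rrb,rlq,zurf] -> 15 lines: fvzfu vri flh sqoly nkkav sstbi rrb rlq zurf nsn vwco hgy stbk tod abnj
Hunk 4: at line 2 remove [sqoly,nkkav] add [tugc] -> 14 lines: fvzfu vri flh tugc sstbi rrb rlq zurf nsn vwco hgy stbk tod abnj
Hunk 5: at line 3 remove [sstbi,rrb,rlq] add [olr] -> 12 lines: fvzfu vri flh tugc olr zurf nsn vwco hgy stbk tod abnj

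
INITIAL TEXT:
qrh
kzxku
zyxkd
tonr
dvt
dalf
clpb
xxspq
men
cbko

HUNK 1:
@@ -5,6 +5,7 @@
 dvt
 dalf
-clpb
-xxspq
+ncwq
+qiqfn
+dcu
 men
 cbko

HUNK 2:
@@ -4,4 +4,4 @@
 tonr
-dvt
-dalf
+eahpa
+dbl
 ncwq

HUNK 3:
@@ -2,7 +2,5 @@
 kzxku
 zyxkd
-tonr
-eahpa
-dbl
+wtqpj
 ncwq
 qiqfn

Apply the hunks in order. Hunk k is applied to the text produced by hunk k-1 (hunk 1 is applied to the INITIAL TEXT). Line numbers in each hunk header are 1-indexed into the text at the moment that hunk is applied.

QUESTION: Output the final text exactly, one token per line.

Hunk 1: at line 5 remove [clpb,xxspq] add [ncwq,qiqfn,dcu] -> 11 lines: qrh kzxku zyxkd tonr dvt dalf ncwq qiqfn dcu men cbko
Hunk 2: at line 4 remove [dvt,dalf] add [eahpa,dbl] -> 11 lines: qrh kzxku zyxkd tonr eahpa dbl ncwq qiqfn dcu men cbko
Hunk 3: at line 2 remove [tonr,eahpa,dbl] add [wtqpj] -> 9 lines: qrh kzxku zyxkd wtqpj ncwq qiqfn dcu men cbko

Answer: qrh
kzxku
zyxkd
wtqpj
ncwq
qiqfn
dcu
men
cbko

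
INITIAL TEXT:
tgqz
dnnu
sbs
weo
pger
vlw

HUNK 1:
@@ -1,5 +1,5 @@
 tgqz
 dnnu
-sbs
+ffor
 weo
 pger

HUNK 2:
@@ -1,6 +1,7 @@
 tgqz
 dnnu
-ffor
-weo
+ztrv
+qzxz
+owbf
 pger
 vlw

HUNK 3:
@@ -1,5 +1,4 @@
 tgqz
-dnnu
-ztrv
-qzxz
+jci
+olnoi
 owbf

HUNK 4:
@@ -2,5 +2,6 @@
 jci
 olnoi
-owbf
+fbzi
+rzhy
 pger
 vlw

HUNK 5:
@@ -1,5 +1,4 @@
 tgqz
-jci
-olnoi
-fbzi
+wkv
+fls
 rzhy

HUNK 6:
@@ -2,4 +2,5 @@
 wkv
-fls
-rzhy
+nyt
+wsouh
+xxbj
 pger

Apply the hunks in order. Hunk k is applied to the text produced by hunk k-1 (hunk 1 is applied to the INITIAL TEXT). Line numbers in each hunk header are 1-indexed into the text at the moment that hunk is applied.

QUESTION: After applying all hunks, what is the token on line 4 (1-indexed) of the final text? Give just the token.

Answer: wsouh

Derivation:
Hunk 1: at line 1 remove [sbs] add [ffor] -> 6 lines: tgqz dnnu ffor weo pger vlw
Hunk 2: at line 1 remove [ffor,weo] add [ztrv,qzxz,owbf] -> 7 lines: tgqz dnnu ztrv qzxz owbf pger vlw
Hunk 3: at line 1 remove [dnnu,ztrv,qzxz] add [jci,olnoi] -> 6 lines: tgqz jci olnoi owbf pger vlw
Hunk 4: at line 2 remove [owbf] add [fbzi,rzhy] -> 7 lines: tgqz jci olnoi fbzi rzhy pger vlw
Hunk 5: at line 1 remove [jci,olnoi,fbzi] add [wkv,fls] -> 6 lines: tgqz wkv fls rzhy pger vlw
Hunk 6: at line 2 remove [fls,rzhy] add [nyt,wsouh,xxbj] -> 7 lines: tgqz wkv nyt wsouh xxbj pger vlw
Final line 4: wsouh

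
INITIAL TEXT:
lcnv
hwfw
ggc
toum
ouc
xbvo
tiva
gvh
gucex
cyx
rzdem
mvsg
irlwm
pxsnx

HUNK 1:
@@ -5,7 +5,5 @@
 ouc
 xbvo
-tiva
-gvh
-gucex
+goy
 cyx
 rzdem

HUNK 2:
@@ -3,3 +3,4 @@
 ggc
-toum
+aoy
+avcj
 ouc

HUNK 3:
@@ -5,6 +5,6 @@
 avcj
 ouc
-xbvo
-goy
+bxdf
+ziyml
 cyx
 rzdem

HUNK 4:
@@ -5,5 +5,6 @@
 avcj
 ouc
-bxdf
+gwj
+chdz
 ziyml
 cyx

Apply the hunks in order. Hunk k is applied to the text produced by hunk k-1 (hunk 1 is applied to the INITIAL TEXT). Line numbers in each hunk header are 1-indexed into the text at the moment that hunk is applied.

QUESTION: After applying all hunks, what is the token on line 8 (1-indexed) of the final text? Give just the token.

Hunk 1: at line 5 remove [tiva,gvh,gucex] add [goy] -> 12 lines: lcnv hwfw ggc toum ouc xbvo goy cyx rzdem mvsg irlwm pxsnx
Hunk 2: at line 3 remove [toum] add [aoy,avcj] -> 13 lines: lcnv hwfw ggc aoy avcj ouc xbvo goy cyx rzdem mvsg irlwm pxsnx
Hunk 3: at line 5 remove [xbvo,goy] add [bxdf,ziyml] -> 13 lines: lcnv hwfw ggc aoy avcj ouc bxdf ziyml cyx rzdem mvsg irlwm pxsnx
Hunk 4: at line 5 remove [bxdf] add [gwj,chdz] -> 14 lines: lcnv hwfw ggc aoy avcj ouc gwj chdz ziyml cyx rzdem mvsg irlwm pxsnx
Final line 8: chdz

Answer: chdz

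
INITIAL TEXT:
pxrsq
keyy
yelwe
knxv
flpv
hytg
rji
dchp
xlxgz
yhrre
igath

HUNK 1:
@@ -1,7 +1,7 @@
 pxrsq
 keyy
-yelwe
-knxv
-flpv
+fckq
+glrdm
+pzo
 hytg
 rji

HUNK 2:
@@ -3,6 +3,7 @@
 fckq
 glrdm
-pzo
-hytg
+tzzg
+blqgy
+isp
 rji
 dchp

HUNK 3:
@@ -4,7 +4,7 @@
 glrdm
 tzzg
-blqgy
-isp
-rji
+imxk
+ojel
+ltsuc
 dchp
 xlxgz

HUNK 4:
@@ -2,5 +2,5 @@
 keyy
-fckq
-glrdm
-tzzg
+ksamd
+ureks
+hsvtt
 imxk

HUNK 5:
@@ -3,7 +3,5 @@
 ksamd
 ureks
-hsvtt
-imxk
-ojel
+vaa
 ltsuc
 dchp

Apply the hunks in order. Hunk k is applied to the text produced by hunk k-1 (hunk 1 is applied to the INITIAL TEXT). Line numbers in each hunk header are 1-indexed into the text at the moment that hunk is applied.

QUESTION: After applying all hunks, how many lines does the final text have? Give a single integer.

Answer: 10

Derivation:
Hunk 1: at line 1 remove [yelwe,knxv,flpv] add [fckq,glrdm,pzo] -> 11 lines: pxrsq keyy fckq glrdm pzo hytg rji dchp xlxgz yhrre igath
Hunk 2: at line 3 remove [pzo,hytg] add [tzzg,blqgy,isp] -> 12 lines: pxrsq keyy fckq glrdm tzzg blqgy isp rji dchp xlxgz yhrre igath
Hunk 3: at line 4 remove [blqgy,isp,rji] add [imxk,ojel,ltsuc] -> 12 lines: pxrsq keyy fckq glrdm tzzg imxk ojel ltsuc dchp xlxgz yhrre igath
Hunk 4: at line 2 remove [fckq,glrdm,tzzg] add [ksamd,ureks,hsvtt] -> 12 lines: pxrsq keyy ksamd ureks hsvtt imxk ojel ltsuc dchp xlxgz yhrre igath
Hunk 5: at line 3 remove [hsvtt,imxk,ojel] add [vaa] -> 10 lines: pxrsq keyy ksamd ureks vaa ltsuc dchp xlxgz yhrre igath
Final line count: 10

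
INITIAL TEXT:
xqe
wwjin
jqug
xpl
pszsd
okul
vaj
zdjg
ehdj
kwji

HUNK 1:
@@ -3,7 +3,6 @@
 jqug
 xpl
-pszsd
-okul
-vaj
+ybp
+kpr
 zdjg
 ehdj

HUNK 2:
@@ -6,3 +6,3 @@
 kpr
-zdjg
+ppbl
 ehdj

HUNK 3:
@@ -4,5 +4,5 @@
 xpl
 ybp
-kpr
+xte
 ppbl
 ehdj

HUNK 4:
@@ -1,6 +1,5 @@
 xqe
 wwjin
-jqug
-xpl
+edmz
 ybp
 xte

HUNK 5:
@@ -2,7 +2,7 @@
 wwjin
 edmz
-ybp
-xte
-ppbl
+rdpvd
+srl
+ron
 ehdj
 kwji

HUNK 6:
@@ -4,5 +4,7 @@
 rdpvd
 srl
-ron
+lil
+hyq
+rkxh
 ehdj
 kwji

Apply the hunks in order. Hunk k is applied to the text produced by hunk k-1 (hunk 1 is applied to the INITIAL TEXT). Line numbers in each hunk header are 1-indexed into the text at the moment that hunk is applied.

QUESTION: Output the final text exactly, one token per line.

Answer: xqe
wwjin
edmz
rdpvd
srl
lil
hyq
rkxh
ehdj
kwji

Derivation:
Hunk 1: at line 3 remove [pszsd,okul,vaj] add [ybp,kpr] -> 9 lines: xqe wwjin jqug xpl ybp kpr zdjg ehdj kwji
Hunk 2: at line 6 remove [zdjg] add [ppbl] -> 9 lines: xqe wwjin jqug xpl ybp kpr ppbl ehdj kwji
Hunk 3: at line 4 remove [kpr] add [xte] -> 9 lines: xqe wwjin jqug xpl ybp xte ppbl ehdj kwji
Hunk 4: at line 1 remove [jqug,xpl] add [edmz] -> 8 lines: xqe wwjin edmz ybp xte ppbl ehdj kwji
Hunk 5: at line 2 remove [ybp,xte,ppbl] add [rdpvd,srl,ron] -> 8 lines: xqe wwjin edmz rdpvd srl ron ehdj kwji
Hunk 6: at line 4 remove [ron] add [lil,hyq,rkxh] -> 10 lines: xqe wwjin edmz rdpvd srl lil hyq rkxh ehdj kwji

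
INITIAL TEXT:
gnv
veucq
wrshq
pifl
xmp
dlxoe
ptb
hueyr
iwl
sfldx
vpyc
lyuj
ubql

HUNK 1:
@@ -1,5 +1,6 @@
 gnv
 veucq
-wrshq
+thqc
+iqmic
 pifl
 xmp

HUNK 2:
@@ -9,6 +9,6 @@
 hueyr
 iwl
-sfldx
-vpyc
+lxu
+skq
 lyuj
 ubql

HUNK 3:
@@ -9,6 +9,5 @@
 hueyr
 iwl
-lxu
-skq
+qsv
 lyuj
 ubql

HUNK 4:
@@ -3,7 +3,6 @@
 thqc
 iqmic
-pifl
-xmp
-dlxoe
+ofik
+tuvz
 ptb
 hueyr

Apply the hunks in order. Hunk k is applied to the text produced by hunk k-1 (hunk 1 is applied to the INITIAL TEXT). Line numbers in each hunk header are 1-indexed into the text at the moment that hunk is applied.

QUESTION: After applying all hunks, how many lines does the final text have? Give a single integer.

Answer: 12

Derivation:
Hunk 1: at line 1 remove [wrshq] add [thqc,iqmic] -> 14 lines: gnv veucq thqc iqmic pifl xmp dlxoe ptb hueyr iwl sfldx vpyc lyuj ubql
Hunk 2: at line 9 remove [sfldx,vpyc] add [lxu,skq] -> 14 lines: gnv veucq thqc iqmic pifl xmp dlxoe ptb hueyr iwl lxu skq lyuj ubql
Hunk 3: at line 9 remove [lxu,skq] add [qsv] -> 13 lines: gnv veucq thqc iqmic pifl xmp dlxoe ptb hueyr iwl qsv lyuj ubql
Hunk 4: at line 3 remove [pifl,xmp,dlxoe] add [ofik,tuvz] -> 12 lines: gnv veucq thqc iqmic ofik tuvz ptb hueyr iwl qsv lyuj ubql
Final line count: 12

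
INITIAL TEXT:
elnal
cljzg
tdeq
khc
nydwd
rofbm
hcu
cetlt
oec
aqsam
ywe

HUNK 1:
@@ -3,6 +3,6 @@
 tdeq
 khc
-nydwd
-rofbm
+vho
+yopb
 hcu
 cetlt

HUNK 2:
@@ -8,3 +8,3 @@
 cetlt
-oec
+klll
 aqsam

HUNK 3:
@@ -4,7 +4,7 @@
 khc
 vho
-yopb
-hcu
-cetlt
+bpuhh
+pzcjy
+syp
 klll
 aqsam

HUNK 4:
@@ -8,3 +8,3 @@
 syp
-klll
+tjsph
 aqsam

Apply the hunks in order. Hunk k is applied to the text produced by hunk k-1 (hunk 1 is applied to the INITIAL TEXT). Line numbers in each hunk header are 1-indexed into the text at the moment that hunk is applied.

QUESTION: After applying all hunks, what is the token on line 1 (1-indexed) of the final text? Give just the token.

Answer: elnal

Derivation:
Hunk 1: at line 3 remove [nydwd,rofbm] add [vho,yopb] -> 11 lines: elnal cljzg tdeq khc vho yopb hcu cetlt oec aqsam ywe
Hunk 2: at line 8 remove [oec] add [klll] -> 11 lines: elnal cljzg tdeq khc vho yopb hcu cetlt klll aqsam ywe
Hunk 3: at line 4 remove [yopb,hcu,cetlt] add [bpuhh,pzcjy,syp] -> 11 lines: elnal cljzg tdeq khc vho bpuhh pzcjy syp klll aqsam ywe
Hunk 4: at line 8 remove [klll] add [tjsph] -> 11 lines: elnal cljzg tdeq khc vho bpuhh pzcjy syp tjsph aqsam ywe
Final line 1: elnal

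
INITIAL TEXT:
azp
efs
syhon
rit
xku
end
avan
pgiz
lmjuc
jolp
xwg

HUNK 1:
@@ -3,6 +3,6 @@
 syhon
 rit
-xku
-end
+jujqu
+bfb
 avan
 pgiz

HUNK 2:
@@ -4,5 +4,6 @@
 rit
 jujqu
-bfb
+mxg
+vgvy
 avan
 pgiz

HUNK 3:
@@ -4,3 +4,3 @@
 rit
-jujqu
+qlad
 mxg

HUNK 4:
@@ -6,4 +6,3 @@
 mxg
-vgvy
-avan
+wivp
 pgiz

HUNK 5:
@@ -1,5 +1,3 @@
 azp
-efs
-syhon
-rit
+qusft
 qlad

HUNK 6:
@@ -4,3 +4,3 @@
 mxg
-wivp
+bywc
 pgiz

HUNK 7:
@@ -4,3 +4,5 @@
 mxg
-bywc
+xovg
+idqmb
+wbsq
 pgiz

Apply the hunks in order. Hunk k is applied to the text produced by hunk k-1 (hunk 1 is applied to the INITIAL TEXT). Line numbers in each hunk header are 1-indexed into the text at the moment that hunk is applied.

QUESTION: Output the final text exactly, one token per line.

Answer: azp
qusft
qlad
mxg
xovg
idqmb
wbsq
pgiz
lmjuc
jolp
xwg

Derivation:
Hunk 1: at line 3 remove [xku,end] add [jujqu,bfb] -> 11 lines: azp efs syhon rit jujqu bfb avan pgiz lmjuc jolp xwg
Hunk 2: at line 4 remove [bfb] add [mxg,vgvy] -> 12 lines: azp efs syhon rit jujqu mxg vgvy avan pgiz lmjuc jolp xwg
Hunk 3: at line 4 remove [jujqu] add [qlad] -> 12 lines: azp efs syhon rit qlad mxg vgvy avan pgiz lmjuc jolp xwg
Hunk 4: at line 6 remove [vgvy,avan] add [wivp] -> 11 lines: azp efs syhon rit qlad mxg wivp pgiz lmjuc jolp xwg
Hunk 5: at line 1 remove [efs,syhon,rit] add [qusft] -> 9 lines: azp qusft qlad mxg wivp pgiz lmjuc jolp xwg
Hunk 6: at line 4 remove [wivp] add [bywc] -> 9 lines: azp qusft qlad mxg bywc pgiz lmjuc jolp xwg
Hunk 7: at line 4 remove [bywc] add [xovg,idqmb,wbsq] -> 11 lines: azp qusft qlad mxg xovg idqmb wbsq pgiz lmjuc jolp xwg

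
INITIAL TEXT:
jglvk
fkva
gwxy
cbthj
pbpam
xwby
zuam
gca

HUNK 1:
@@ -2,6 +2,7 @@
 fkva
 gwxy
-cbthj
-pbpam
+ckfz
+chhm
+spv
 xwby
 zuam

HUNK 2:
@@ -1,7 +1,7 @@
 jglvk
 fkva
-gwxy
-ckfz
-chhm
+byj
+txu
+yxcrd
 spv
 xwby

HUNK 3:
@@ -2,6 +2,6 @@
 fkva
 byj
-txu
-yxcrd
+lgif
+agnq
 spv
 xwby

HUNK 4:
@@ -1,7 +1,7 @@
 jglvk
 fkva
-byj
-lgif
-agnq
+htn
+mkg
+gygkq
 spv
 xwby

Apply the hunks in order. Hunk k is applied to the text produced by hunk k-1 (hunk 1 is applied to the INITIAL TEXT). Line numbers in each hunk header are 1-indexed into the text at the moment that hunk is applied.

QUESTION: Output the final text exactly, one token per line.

Answer: jglvk
fkva
htn
mkg
gygkq
spv
xwby
zuam
gca

Derivation:
Hunk 1: at line 2 remove [cbthj,pbpam] add [ckfz,chhm,spv] -> 9 lines: jglvk fkva gwxy ckfz chhm spv xwby zuam gca
Hunk 2: at line 1 remove [gwxy,ckfz,chhm] add [byj,txu,yxcrd] -> 9 lines: jglvk fkva byj txu yxcrd spv xwby zuam gca
Hunk 3: at line 2 remove [txu,yxcrd] add [lgif,agnq] -> 9 lines: jglvk fkva byj lgif agnq spv xwby zuam gca
Hunk 4: at line 1 remove [byj,lgif,agnq] add [htn,mkg,gygkq] -> 9 lines: jglvk fkva htn mkg gygkq spv xwby zuam gca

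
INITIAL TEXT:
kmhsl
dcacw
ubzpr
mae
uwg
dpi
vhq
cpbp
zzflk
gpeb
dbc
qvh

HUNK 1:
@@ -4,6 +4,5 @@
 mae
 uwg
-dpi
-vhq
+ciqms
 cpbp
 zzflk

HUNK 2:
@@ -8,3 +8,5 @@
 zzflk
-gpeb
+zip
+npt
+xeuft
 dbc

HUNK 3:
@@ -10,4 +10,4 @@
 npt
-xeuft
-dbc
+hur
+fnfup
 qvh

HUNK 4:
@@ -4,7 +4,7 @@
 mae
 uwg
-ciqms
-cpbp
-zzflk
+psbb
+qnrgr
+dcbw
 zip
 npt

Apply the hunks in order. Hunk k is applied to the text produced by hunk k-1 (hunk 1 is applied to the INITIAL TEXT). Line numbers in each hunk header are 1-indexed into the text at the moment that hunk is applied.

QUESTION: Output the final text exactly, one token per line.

Answer: kmhsl
dcacw
ubzpr
mae
uwg
psbb
qnrgr
dcbw
zip
npt
hur
fnfup
qvh

Derivation:
Hunk 1: at line 4 remove [dpi,vhq] add [ciqms] -> 11 lines: kmhsl dcacw ubzpr mae uwg ciqms cpbp zzflk gpeb dbc qvh
Hunk 2: at line 8 remove [gpeb] add [zip,npt,xeuft] -> 13 lines: kmhsl dcacw ubzpr mae uwg ciqms cpbp zzflk zip npt xeuft dbc qvh
Hunk 3: at line 10 remove [xeuft,dbc] add [hur,fnfup] -> 13 lines: kmhsl dcacw ubzpr mae uwg ciqms cpbp zzflk zip npt hur fnfup qvh
Hunk 4: at line 4 remove [ciqms,cpbp,zzflk] add [psbb,qnrgr,dcbw] -> 13 lines: kmhsl dcacw ubzpr mae uwg psbb qnrgr dcbw zip npt hur fnfup qvh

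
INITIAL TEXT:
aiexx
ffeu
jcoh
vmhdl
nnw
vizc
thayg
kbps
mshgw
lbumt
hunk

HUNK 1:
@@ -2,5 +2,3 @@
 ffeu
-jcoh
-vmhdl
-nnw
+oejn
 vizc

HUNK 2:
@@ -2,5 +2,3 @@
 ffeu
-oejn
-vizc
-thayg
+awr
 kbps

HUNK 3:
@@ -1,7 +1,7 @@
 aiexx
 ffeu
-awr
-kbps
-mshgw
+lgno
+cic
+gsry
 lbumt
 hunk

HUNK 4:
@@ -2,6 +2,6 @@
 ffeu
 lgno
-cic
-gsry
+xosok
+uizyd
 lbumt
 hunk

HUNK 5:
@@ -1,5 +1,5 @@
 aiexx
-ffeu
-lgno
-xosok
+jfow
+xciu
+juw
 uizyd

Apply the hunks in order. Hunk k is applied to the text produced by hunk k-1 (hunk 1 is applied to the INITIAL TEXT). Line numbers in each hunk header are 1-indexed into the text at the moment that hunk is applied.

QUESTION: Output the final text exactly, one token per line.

Hunk 1: at line 2 remove [jcoh,vmhdl,nnw] add [oejn] -> 9 lines: aiexx ffeu oejn vizc thayg kbps mshgw lbumt hunk
Hunk 2: at line 2 remove [oejn,vizc,thayg] add [awr] -> 7 lines: aiexx ffeu awr kbps mshgw lbumt hunk
Hunk 3: at line 1 remove [awr,kbps,mshgw] add [lgno,cic,gsry] -> 7 lines: aiexx ffeu lgno cic gsry lbumt hunk
Hunk 4: at line 2 remove [cic,gsry] add [xosok,uizyd] -> 7 lines: aiexx ffeu lgno xosok uizyd lbumt hunk
Hunk 5: at line 1 remove [ffeu,lgno,xosok] add [jfow,xciu,juw] -> 7 lines: aiexx jfow xciu juw uizyd lbumt hunk

Answer: aiexx
jfow
xciu
juw
uizyd
lbumt
hunk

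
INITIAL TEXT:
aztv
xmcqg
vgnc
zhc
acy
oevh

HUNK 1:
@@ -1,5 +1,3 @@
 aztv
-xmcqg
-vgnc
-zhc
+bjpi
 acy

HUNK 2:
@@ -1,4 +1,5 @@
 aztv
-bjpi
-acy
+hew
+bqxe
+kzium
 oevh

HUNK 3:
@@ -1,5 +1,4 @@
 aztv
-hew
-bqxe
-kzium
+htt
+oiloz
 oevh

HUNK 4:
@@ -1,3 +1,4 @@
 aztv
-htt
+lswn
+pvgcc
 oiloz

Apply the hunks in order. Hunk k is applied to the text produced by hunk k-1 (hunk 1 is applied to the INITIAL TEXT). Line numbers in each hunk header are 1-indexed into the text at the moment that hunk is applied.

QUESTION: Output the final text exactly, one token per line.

Hunk 1: at line 1 remove [xmcqg,vgnc,zhc] add [bjpi] -> 4 lines: aztv bjpi acy oevh
Hunk 2: at line 1 remove [bjpi,acy] add [hew,bqxe,kzium] -> 5 lines: aztv hew bqxe kzium oevh
Hunk 3: at line 1 remove [hew,bqxe,kzium] add [htt,oiloz] -> 4 lines: aztv htt oiloz oevh
Hunk 4: at line 1 remove [htt] add [lswn,pvgcc] -> 5 lines: aztv lswn pvgcc oiloz oevh

Answer: aztv
lswn
pvgcc
oiloz
oevh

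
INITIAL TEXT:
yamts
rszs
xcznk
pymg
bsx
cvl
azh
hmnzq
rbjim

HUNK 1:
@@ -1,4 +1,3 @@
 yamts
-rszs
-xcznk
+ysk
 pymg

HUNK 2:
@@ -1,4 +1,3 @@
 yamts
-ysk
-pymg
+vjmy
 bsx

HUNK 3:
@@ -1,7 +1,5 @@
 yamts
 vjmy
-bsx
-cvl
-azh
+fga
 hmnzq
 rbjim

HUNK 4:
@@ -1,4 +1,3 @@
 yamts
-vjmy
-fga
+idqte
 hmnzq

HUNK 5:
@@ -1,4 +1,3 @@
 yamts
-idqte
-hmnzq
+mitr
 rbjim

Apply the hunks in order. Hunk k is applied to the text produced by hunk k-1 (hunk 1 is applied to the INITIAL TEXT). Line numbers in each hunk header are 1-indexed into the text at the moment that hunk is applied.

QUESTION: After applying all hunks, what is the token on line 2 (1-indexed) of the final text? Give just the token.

Answer: mitr

Derivation:
Hunk 1: at line 1 remove [rszs,xcznk] add [ysk] -> 8 lines: yamts ysk pymg bsx cvl azh hmnzq rbjim
Hunk 2: at line 1 remove [ysk,pymg] add [vjmy] -> 7 lines: yamts vjmy bsx cvl azh hmnzq rbjim
Hunk 3: at line 1 remove [bsx,cvl,azh] add [fga] -> 5 lines: yamts vjmy fga hmnzq rbjim
Hunk 4: at line 1 remove [vjmy,fga] add [idqte] -> 4 lines: yamts idqte hmnzq rbjim
Hunk 5: at line 1 remove [idqte,hmnzq] add [mitr] -> 3 lines: yamts mitr rbjim
Final line 2: mitr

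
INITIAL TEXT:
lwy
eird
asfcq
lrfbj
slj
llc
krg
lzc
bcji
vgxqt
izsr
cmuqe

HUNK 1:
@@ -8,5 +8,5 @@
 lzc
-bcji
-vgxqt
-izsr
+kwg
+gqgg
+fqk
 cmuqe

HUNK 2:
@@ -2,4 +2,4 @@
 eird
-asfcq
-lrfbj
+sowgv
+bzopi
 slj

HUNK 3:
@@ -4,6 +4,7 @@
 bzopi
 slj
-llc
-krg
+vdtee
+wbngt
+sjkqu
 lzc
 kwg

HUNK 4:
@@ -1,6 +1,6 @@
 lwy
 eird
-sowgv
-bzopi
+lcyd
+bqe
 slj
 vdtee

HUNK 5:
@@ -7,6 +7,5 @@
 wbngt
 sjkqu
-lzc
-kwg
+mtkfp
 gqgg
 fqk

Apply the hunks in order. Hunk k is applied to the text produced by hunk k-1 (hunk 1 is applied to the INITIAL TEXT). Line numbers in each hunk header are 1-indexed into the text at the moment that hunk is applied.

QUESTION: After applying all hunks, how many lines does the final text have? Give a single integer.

Answer: 12

Derivation:
Hunk 1: at line 8 remove [bcji,vgxqt,izsr] add [kwg,gqgg,fqk] -> 12 lines: lwy eird asfcq lrfbj slj llc krg lzc kwg gqgg fqk cmuqe
Hunk 2: at line 2 remove [asfcq,lrfbj] add [sowgv,bzopi] -> 12 lines: lwy eird sowgv bzopi slj llc krg lzc kwg gqgg fqk cmuqe
Hunk 3: at line 4 remove [llc,krg] add [vdtee,wbngt,sjkqu] -> 13 lines: lwy eird sowgv bzopi slj vdtee wbngt sjkqu lzc kwg gqgg fqk cmuqe
Hunk 4: at line 1 remove [sowgv,bzopi] add [lcyd,bqe] -> 13 lines: lwy eird lcyd bqe slj vdtee wbngt sjkqu lzc kwg gqgg fqk cmuqe
Hunk 5: at line 7 remove [lzc,kwg] add [mtkfp] -> 12 lines: lwy eird lcyd bqe slj vdtee wbngt sjkqu mtkfp gqgg fqk cmuqe
Final line count: 12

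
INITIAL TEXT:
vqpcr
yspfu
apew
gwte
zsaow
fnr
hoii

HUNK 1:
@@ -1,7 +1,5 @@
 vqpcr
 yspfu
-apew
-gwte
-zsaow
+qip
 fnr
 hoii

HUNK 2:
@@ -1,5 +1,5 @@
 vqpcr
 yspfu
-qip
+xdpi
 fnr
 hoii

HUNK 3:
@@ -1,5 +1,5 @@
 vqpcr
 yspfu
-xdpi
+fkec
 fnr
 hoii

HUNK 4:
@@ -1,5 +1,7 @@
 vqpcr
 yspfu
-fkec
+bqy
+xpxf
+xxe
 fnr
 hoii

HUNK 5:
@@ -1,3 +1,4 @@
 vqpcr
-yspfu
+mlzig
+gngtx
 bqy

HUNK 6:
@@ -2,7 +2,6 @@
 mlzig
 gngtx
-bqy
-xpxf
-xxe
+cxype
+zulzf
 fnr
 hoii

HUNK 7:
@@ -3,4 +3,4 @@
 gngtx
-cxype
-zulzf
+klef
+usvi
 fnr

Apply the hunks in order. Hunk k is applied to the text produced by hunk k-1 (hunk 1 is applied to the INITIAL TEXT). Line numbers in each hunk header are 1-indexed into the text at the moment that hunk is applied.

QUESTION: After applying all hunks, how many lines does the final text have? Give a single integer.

Hunk 1: at line 1 remove [apew,gwte,zsaow] add [qip] -> 5 lines: vqpcr yspfu qip fnr hoii
Hunk 2: at line 1 remove [qip] add [xdpi] -> 5 lines: vqpcr yspfu xdpi fnr hoii
Hunk 3: at line 1 remove [xdpi] add [fkec] -> 5 lines: vqpcr yspfu fkec fnr hoii
Hunk 4: at line 1 remove [fkec] add [bqy,xpxf,xxe] -> 7 lines: vqpcr yspfu bqy xpxf xxe fnr hoii
Hunk 5: at line 1 remove [yspfu] add [mlzig,gngtx] -> 8 lines: vqpcr mlzig gngtx bqy xpxf xxe fnr hoii
Hunk 6: at line 2 remove [bqy,xpxf,xxe] add [cxype,zulzf] -> 7 lines: vqpcr mlzig gngtx cxype zulzf fnr hoii
Hunk 7: at line 3 remove [cxype,zulzf] add [klef,usvi] -> 7 lines: vqpcr mlzig gngtx klef usvi fnr hoii
Final line count: 7

Answer: 7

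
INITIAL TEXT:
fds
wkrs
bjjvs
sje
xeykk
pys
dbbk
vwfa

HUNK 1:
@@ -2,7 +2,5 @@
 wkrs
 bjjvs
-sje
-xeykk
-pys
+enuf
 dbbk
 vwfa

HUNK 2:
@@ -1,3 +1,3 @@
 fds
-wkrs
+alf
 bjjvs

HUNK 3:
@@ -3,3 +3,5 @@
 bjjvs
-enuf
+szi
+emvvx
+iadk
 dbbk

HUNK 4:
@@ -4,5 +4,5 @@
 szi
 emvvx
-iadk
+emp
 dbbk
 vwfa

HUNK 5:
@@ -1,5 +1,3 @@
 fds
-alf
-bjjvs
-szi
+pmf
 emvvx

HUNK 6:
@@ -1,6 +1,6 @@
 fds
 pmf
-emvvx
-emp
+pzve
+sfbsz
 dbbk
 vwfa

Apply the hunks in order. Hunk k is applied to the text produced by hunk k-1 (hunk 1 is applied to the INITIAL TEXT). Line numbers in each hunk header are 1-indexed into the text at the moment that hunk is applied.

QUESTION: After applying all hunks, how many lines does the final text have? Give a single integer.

Answer: 6

Derivation:
Hunk 1: at line 2 remove [sje,xeykk,pys] add [enuf] -> 6 lines: fds wkrs bjjvs enuf dbbk vwfa
Hunk 2: at line 1 remove [wkrs] add [alf] -> 6 lines: fds alf bjjvs enuf dbbk vwfa
Hunk 3: at line 3 remove [enuf] add [szi,emvvx,iadk] -> 8 lines: fds alf bjjvs szi emvvx iadk dbbk vwfa
Hunk 4: at line 4 remove [iadk] add [emp] -> 8 lines: fds alf bjjvs szi emvvx emp dbbk vwfa
Hunk 5: at line 1 remove [alf,bjjvs,szi] add [pmf] -> 6 lines: fds pmf emvvx emp dbbk vwfa
Hunk 6: at line 1 remove [emvvx,emp] add [pzve,sfbsz] -> 6 lines: fds pmf pzve sfbsz dbbk vwfa
Final line count: 6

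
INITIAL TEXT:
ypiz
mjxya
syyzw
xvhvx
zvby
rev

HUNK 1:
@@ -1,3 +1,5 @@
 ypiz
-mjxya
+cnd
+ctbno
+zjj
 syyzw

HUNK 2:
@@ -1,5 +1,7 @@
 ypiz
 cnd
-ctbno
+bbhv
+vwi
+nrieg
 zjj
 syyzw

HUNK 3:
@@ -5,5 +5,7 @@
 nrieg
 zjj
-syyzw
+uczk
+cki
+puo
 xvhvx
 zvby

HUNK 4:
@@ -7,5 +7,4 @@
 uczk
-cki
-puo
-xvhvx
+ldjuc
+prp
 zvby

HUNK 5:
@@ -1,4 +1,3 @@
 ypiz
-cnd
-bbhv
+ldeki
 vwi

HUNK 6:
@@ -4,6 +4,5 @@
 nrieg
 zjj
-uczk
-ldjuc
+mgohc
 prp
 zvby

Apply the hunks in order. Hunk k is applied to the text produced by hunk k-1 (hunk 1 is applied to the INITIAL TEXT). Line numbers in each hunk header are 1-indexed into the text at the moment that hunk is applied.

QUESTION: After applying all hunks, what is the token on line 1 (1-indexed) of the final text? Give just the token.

Answer: ypiz

Derivation:
Hunk 1: at line 1 remove [mjxya] add [cnd,ctbno,zjj] -> 8 lines: ypiz cnd ctbno zjj syyzw xvhvx zvby rev
Hunk 2: at line 1 remove [ctbno] add [bbhv,vwi,nrieg] -> 10 lines: ypiz cnd bbhv vwi nrieg zjj syyzw xvhvx zvby rev
Hunk 3: at line 5 remove [syyzw] add [uczk,cki,puo] -> 12 lines: ypiz cnd bbhv vwi nrieg zjj uczk cki puo xvhvx zvby rev
Hunk 4: at line 7 remove [cki,puo,xvhvx] add [ldjuc,prp] -> 11 lines: ypiz cnd bbhv vwi nrieg zjj uczk ldjuc prp zvby rev
Hunk 5: at line 1 remove [cnd,bbhv] add [ldeki] -> 10 lines: ypiz ldeki vwi nrieg zjj uczk ldjuc prp zvby rev
Hunk 6: at line 4 remove [uczk,ldjuc] add [mgohc] -> 9 lines: ypiz ldeki vwi nrieg zjj mgohc prp zvby rev
Final line 1: ypiz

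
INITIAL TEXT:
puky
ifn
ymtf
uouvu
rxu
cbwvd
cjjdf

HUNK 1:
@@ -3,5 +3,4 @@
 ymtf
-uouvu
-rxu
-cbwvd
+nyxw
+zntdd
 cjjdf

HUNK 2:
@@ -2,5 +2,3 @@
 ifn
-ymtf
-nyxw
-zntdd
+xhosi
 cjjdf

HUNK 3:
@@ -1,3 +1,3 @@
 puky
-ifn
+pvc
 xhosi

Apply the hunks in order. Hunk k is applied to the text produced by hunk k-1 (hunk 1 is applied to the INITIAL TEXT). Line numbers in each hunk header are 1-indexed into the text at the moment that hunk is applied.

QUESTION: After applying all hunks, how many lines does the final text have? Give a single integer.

Hunk 1: at line 3 remove [uouvu,rxu,cbwvd] add [nyxw,zntdd] -> 6 lines: puky ifn ymtf nyxw zntdd cjjdf
Hunk 2: at line 2 remove [ymtf,nyxw,zntdd] add [xhosi] -> 4 lines: puky ifn xhosi cjjdf
Hunk 3: at line 1 remove [ifn] add [pvc] -> 4 lines: puky pvc xhosi cjjdf
Final line count: 4

Answer: 4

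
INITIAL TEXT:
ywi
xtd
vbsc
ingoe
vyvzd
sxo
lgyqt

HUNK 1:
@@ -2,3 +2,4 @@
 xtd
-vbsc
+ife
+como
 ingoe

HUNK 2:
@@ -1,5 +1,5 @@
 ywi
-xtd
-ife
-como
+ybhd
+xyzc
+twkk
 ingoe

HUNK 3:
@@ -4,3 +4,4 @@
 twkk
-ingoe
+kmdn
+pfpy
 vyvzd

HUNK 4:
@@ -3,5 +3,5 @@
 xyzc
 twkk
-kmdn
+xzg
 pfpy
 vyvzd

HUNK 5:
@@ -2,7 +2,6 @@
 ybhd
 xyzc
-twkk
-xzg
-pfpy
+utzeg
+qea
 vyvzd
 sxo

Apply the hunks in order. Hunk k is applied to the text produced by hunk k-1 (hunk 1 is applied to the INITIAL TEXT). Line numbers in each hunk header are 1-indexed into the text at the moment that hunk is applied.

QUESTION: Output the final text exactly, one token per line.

Hunk 1: at line 2 remove [vbsc] add [ife,como] -> 8 lines: ywi xtd ife como ingoe vyvzd sxo lgyqt
Hunk 2: at line 1 remove [xtd,ife,como] add [ybhd,xyzc,twkk] -> 8 lines: ywi ybhd xyzc twkk ingoe vyvzd sxo lgyqt
Hunk 3: at line 4 remove [ingoe] add [kmdn,pfpy] -> 9 lines: ywi ybhd xyzc twkk kmdn pfpy vyvzd sxo lgyqt
Hunk 4: at line 3 remove [kmdn] add [xzg] -> 9 lines: ywi ybhd xyzc twkk xzg pfpy vyvzd sxo lgyqt
Hunk 5: at line 2 remove [twkk,xzg,pfpy] add [utzeg,qea] -> 8 lines: ywi ybhd xyzc utzeg qea vyvzd sxo lgyqt

Answer: ywi
ybhd
xyzc
utzeg
qea
vyvzd
sxo
lgyqt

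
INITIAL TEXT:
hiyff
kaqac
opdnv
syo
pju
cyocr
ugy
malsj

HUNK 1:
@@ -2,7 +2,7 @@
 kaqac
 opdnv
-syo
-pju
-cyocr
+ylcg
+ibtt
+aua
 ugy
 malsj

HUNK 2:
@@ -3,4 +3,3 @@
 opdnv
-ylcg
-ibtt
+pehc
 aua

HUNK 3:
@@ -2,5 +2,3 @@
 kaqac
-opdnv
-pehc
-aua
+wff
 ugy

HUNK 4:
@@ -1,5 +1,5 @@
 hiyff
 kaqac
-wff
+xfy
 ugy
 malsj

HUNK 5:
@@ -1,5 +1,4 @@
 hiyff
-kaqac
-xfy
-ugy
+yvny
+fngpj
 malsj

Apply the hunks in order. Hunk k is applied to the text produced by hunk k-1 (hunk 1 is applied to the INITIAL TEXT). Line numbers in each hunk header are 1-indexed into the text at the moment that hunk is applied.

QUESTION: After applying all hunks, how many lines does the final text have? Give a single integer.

Hunk 1: at line 2 remove [syo,pju,cyocr] add [ylcg,ibtt,aua] -> 8 lines: hiyff kaqac opdnv ylcg ibtt aua ugy malsj
Hunk 2: at line 3 remove [ylcg,ibtt] add [pehc] -> 7 lines: hiyff kaqac opdnv pehc aua ugy malsj
Hunk 3: at line 2 remove [opdnv,pehc,aua] add [wff] -> 5 lines: hiyff kaqac wff ugy malsj
Hunk 4: at line 1 remove [wff] add [xfy] -> 5 lines: hiyff kaqac xfy ugy malsj
Hunk 5: at line 1 remove [kaqac,xfy,ugy] add [yvny,fngpj] -> 4 lines: hiyff yvny fngpj malsj
Final line count: 4

Answer: 4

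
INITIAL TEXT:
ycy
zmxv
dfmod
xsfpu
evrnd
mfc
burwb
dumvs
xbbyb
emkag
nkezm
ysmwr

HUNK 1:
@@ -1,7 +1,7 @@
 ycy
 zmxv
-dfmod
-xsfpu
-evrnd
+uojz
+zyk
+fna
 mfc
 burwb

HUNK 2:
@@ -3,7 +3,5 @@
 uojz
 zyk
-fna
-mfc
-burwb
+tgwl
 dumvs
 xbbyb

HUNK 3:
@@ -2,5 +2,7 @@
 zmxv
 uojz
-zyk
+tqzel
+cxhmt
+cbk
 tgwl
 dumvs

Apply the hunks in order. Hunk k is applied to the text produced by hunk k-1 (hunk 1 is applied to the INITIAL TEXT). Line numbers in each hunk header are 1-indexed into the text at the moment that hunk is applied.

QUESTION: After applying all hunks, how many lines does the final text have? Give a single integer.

Answer: 12

Derivation:
Hunk 1: at line 1 remove [dfmod,xsfpu,evrnd] add [uojz,zyk,fna] -> 12 lines: ycy zmxv uojz zyk fna mfc burwb dumvs xbbyb emkag nkezm ysmwr
Hunk 2: at line 3 remove [fna,mfc,burwb] add [tgwl] -> 10 lines: ycy zmxv uojz zyk tgwl dumvs xbbyb emkag nkezm ysmwr
Hunk 3: at line 2 remove [zyk] add [tqzel,cxhmt,cbk] -> 12 lines: ycy zmxv uojz tqzel cxhmt cbk tgwl dumvs xbbyb emkag nkezm ysmwr
Final line count: 12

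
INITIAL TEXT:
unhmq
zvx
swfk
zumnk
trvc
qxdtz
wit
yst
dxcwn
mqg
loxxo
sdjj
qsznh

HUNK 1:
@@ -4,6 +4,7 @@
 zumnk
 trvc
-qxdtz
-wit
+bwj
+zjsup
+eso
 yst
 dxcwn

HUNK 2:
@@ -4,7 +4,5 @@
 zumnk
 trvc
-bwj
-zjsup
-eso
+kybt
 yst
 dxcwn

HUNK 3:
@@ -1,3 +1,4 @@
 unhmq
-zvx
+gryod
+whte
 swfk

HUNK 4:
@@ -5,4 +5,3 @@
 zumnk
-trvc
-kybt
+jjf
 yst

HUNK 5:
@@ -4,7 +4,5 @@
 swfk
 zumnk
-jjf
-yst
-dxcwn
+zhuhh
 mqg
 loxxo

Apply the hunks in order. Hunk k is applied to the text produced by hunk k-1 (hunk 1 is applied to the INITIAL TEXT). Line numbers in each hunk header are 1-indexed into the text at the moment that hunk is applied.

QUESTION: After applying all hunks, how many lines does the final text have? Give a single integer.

Answer: 10

Derivation:
Hunk 1: at line 4 remove [qxdtz,wit] add [bwj,zjsup,eso] -> 14 lines: unhmq zvx swfk zumnk trvc bwj zjsup eso yst dxcwn mqg loxxo sdjj qsznh
Hunk 2: at line 4 remove [bwj,zjsup,eso] add [kybt] -> 12 lines: unhmq zvx swfk zumnk trvc kybt yst dxcwn mqg loxxo sdjj qsznh
Hunk 3: at line 1 remove [zvx] add [gryod,whte] -> 13 lines: unhmq gryod whte swfk zumnk trvc kybt yst dxcwn mqg loxxo sdjj qsznh
Hunk 4: at line 5 remove [trvc,kybt] add [jjf] -> 12 lines: unhmq gryod whte swfk zumnk jjf yst dxcwn mqg loxxo sdjj qsznh
Hunk 5: at line 4 remove [jjf,yst,dxcwn] add [zhuhh] -> 10 lines: unhmq gryod whte swfk zumnk zhuhh mqg loxxo sdjj qsznh
Final line count: 10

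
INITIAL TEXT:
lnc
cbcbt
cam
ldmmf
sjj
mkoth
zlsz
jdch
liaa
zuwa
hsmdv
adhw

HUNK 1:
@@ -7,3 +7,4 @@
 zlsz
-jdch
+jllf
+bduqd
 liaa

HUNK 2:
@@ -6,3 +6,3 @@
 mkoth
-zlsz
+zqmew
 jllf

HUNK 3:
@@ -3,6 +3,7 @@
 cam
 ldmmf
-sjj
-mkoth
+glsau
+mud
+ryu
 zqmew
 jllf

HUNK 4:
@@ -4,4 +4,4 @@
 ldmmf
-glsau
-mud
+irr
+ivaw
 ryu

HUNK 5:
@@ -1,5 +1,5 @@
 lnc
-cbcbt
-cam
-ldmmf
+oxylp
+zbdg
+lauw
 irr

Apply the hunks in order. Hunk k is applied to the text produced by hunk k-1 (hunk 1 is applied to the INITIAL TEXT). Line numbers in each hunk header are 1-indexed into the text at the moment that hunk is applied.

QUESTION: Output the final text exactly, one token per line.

Hunk 1: at line 7 remove [jdch] add [jllf,bduqd] -> 13 lines: lnc cbcbt cam ldmmf sjj mkoth zlsz jllf bduqd liaa zuwa hsmdv adhw
Hunk 2: at line 6 remove [zlsz] add [zqmew] -> 13 lines: lnc cbcbt cam ldmmf sjj mkoth zqmew jllf bduqd liaa zuwa hsmdv adhw
Hunk 3: at line 3 remove [sjj,mkoth] add [glsau,mud,ryu] -> 14 lines: lnc cbcbt cam ldmmf glsau mud ryu zqmew jllf bduqd liaa zuwa hsmdv adhw
Hunk 4: at line 4 remove [glsau,mud] add [irr,ivaw] -> 14 lines: lnc cbcbt cam ldmmf irr ivaw ryu zqmew jllf bduqd liaa zuwa hsmdv adhw
Hunk 5: at line 1 remove [cbcbt,cam,ldmmf] add [oxylp,zbdg,lauw] -> 14 lines: lnc oxylp zbdg lauw irr ivaw ryu zqmew jllf bduqd liaa zuwa hsmdv adhw

Answer: lnc
oxylp
zbdg
lauw
irr
ivaw
ryu
zqmew
jllf
bduqd
liaa
zuwa
hsmdv
adhw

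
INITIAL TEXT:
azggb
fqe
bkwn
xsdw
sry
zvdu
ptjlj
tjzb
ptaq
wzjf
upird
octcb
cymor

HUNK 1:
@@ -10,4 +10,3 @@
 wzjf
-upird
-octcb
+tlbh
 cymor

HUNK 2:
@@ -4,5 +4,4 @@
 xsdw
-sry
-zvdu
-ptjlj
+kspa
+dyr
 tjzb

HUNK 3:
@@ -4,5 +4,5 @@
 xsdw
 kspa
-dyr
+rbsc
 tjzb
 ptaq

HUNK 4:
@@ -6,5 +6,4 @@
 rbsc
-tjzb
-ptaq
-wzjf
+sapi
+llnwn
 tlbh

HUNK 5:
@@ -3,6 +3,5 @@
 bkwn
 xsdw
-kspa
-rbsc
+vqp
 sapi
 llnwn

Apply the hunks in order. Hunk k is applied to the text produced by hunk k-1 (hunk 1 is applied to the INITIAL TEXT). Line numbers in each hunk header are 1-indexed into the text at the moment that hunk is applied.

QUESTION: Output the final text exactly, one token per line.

Hunk 1: at line 10 remove [upird,octcb] add [tlbh] -> 12 lines: azggb fqe bkwn xsdw sry zvdu ptjlj tjzb ptaq wzjf tlbh cymor
Hunk 2: at line 4 remove [sry,zvdu,ptjlj] add [kspa,dyr] -> 11 lines: azggb fqe bkwn xsdw kspa dyr tjzb ptaq wzjf tlbh cymor
Hunk 3: at line 4 remove [dyr] add [rbsc] -> 11 lines: azggb fqe bkwn xsdw kspa rbsc tjzb ptaq wzjf tlbh cymor
Hunk 4: at line 6 remove [tjzb,ptaq,wzjf] add [sapi,llnwn] -> 10 lines: azggb fqe bkwn xsdw kspa rbsc sapi llnwn tlbh cymor
Hunk 5: at line 3 remove [kspa,rbsc] add [vqp] -> 9 lines: azggb fqe bkwn xsdw vqp sapi llnwn tlbh cymor

Answer: azggb
fqe
bkwn
xsdw
vqp
sapi
llnwn
tlbh
cymor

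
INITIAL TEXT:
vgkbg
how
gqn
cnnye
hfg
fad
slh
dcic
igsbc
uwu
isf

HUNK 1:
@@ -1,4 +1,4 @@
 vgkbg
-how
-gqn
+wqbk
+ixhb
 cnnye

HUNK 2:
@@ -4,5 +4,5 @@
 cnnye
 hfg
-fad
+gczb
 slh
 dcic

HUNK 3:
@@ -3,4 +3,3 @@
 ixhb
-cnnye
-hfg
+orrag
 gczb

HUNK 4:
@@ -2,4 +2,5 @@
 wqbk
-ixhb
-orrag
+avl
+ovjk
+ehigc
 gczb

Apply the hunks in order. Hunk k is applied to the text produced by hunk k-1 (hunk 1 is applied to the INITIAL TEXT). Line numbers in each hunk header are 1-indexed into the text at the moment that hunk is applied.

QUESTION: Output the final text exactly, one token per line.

Answer: vgkbg
wqbk
avl
ovjk
ehigc
gczb
slh
dcic
igsbc
uwu
isf

Derivation:
Hunk 1: at line 1 remove [how,gqn] add [wqbk,ixhb] -> 11 lines: vgkbg wqbk ixhb cnnye hfg fad slh dcic igsbc uwu isf
Hunk 2: at line 4 remove [fad] add [gczb] -> 11 lines: vgkbg wqbk ixhb cnnye hfg gczb slh dcic igsbc uwu isf
Hunk 3: at line 3 remove [cnnye,hfg] add [orrag] -> 10 lines: vgkbg wqbk ixhb orrag gczb slh dcic igsbc uwu isf
Hunk 4: at line 2 remove [ixhb,orrag] add [avl,ovjk,ehigc] -> 11 lines: vgkbg wqbk avl ovjk ehigc gczb slh dcic igsbc uwu isf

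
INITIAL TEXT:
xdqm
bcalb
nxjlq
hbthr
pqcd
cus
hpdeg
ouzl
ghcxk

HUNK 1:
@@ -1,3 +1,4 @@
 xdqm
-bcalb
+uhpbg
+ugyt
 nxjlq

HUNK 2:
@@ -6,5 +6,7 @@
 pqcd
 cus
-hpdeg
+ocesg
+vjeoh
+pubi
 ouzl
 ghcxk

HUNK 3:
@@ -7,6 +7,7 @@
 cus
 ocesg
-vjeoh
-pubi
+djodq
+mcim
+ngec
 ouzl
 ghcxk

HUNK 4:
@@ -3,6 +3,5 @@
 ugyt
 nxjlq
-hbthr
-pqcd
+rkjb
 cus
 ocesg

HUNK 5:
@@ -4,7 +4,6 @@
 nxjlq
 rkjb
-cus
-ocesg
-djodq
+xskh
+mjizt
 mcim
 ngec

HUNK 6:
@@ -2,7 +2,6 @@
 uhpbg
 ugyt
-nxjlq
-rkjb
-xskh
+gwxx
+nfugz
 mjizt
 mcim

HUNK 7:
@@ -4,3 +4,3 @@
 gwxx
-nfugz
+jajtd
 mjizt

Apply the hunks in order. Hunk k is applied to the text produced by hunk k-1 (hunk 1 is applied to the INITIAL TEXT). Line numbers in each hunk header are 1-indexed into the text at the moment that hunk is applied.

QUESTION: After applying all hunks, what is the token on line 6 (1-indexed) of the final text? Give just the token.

Answer: mjizt

Derivation:
Hunk 1: at line 1 remove [bcalb] add [uhpbg,ugyt] -> 10 lines: xdqm uhpbg ugyt nxjlq hbthr pqcd cus hpdeg ouzl ghcxk
Hunk 2: at line 6 remove [hpdeg] add [ocesg,vjeoh,pubi] -> 12 lines: xdqm uhpbg ugyt nxjlq hbthr pqcd cus ocesg vjeoh pubi ouzl ghcxk
Hunk 3: at line 7 remove [vjeoh,pubi] add [djodq,mcim,ngec] -> 13 lines: xdqm uhpbg ugyt nxjlq hbthr pqcd cus ocesg djodq mcim ngec ouzl ghcxk
Hunk 4: at line 3 remove [hbthr,pqcd] add [rkjb] -> 12 lines: xdqm uhpbg ugyt nxjlq rkjb cus ocesg djodq mcim ngec ouzl ghcxk
Hunk 5: at line 4 remove [cus,ocesg,djodq] add [xskh,mjizt] -> 11 lines: xdqm uhpbg ugyt nxjlq rkjb xskh mjizt mcim ngec ouzl ghcxk
Hunk 6: at line 2 remove [nxjlq,rkjb,xskh] add [gwxx,nfugz] -> 10 lines: xdqm uhpbg ugyt gwxx nfugz mjizt mcim ngec ouzl ghcxk
Hunk 7: at line 4 remove [nfugz] add [jajtd] -> 10 lines: xdqm uhpbg ugyt gwxx jajtd mjizt mcim ngec ouzl ghcxk
Final line 6: mjizt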